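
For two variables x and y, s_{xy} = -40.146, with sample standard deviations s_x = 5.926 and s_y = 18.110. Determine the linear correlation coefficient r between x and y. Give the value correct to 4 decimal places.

r = Cov(x,y) / (s_x · s_y) = -40.146 / (5.926 × 18.110)
  = -40.146 / 107.3199 ≈ -0.3741

-0.3741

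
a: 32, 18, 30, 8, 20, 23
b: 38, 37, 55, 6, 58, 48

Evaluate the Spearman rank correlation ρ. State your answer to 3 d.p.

Rank a: 6, 2, 5, 1, 3, 4
Rank b: 3, 2, 5, 1, 6, 4
d = rank(a) − rank(b): 3, 0, 0, 0, -3, 0; Σd² = 18
ρ = 1 − 6Σd² / [n(n²−1)] = 1 − 6×18 / (6×35) = 1 − 108/210 ≈ 0.486

0.486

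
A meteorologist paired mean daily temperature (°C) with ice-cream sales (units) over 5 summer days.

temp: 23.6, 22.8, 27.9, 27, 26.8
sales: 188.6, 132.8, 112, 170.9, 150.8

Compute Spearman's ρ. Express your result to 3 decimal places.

-0.300

Rank temp: 2, 1, 5, 4, 3
Rank sales: 5, 2, 1, 4, 3
d = rank(temp) − rank(sales): -3, -1, 4, 0, 0; Σd² = 26
ρ = 1 − 6Σd² / [n(n²−1)] = 1 − 6×26 / (5×24) = 1 − 156/120 ≈ -0.300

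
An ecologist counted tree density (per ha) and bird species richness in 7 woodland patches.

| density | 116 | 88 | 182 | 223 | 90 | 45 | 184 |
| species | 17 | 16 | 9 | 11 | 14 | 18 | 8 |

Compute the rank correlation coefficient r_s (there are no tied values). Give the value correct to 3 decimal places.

Rank density: 4, 2, 5, 7, 3, 1, 6
Rank species: 6, 5, 2, 3, 4, 7, 1
d = rank(density) − rank(species): -2, -3, 3, 4, -1, -6, 5; Σd² = 100
ρ = 1 − 6Σd² / [n(n²−1)] = 1 − 6×100 / (7×48) = 1 − 600/336 ≈ -0.786

-0.786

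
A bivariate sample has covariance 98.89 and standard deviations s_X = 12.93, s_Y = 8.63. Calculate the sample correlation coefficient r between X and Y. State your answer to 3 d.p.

r = Cov(X,Y) / (s_X · s_Y) = 98.89 / (12.93 × 8.63)
  = 98.89 / 111.5859 ≈ 0.886

0.886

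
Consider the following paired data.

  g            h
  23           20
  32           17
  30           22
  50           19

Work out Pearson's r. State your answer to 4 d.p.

n = 4, Σg = 135, Σh = 78, Σg² = 4953, Σh² = 1534, Σgh = 2614
nΣgh − ΣgΣh = 10456 − 10530 = -74
nΣg² − (Σg)² = 19812 − 18225 = 1587; nΣh² − (Σh)² = 6136 − 6084 = 52
r = -74 / √(1587 × 52) = -74 / 287.2699 ≈ -0.2576

-0.2576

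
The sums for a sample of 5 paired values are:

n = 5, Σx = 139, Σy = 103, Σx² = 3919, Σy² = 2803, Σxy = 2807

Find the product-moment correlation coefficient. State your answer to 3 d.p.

-0.292

r = (nΣxy − ΣxΣy) / √[(nΣx² − (Σx)²)(nΣy² − (Σy)²)]
Numerator: 5×2807 − 139×103 = -282
Denominator: √[(19595 − 19321)(14015 − 10609)] = √[274 × 3406] = 966.0455
r = -282 / 966.0455 ≈ -0.292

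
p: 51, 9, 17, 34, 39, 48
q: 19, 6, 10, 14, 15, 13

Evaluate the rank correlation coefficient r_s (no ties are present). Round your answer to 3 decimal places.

Rank p: 6, 1, 2, 3, 4, 5
Rank q: 6, 1, 2, 4, 5, 3
d = rank(p) − rank(q): 0, 0, 0, -1, -1, 2; Σd² = 6
ρ = 1 − 6Σd² / [n(n²−1)] = 1 − 6×6 / (6×35) = 1 − 36/210 ≈ 0.829

0.829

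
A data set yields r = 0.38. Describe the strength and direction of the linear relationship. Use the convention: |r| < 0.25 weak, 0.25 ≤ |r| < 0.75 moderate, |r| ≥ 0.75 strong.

moderate positive

r = 0.38 > 0 so the relationship is positive.
|r| = 0.38, which falls in the moderate range.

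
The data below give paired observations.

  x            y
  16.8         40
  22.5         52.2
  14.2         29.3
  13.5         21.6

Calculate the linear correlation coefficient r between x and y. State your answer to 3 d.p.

0.964

n = 4, Σx = 67, Σy = 143.1, Σx² = 1172.38, Σy² = 5649.89, Σxy = 2554.16
nΣxy − ΣxΣy = 10216.64 − 9587.7 = 628.94
nΣx² − (Σx)² = 4689.52 − 4489 = 200.52; nΣy² − (Σy)² = 22599.56 − 20477.61 = 2121.95
r = 628.94 / √(200.52 × 2121.95) = 628.94 / 652.2986 ≈ 0.964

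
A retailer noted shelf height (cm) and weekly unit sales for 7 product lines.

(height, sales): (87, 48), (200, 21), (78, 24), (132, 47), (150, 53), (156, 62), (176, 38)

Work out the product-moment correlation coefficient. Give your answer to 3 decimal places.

-0.054

n = 7, Σx = 979, Σy = 293, Σx² = 148889, Σy² = 13627, Σxy = 40762
nΣxy − ΣxΣy = 285334 − 286847 = -1513
nΣx² − (Σx)² = 1042223 − 958441 = 83782; nΣy² − (Σy)² = 95389 − 85849 = 9540
r = -1513 / √(83782 × 9540) = -1513 / 28271.5454 ≈ -0.054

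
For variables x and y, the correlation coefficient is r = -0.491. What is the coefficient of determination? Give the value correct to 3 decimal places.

0.241

r² = (-0.491)² = 0.241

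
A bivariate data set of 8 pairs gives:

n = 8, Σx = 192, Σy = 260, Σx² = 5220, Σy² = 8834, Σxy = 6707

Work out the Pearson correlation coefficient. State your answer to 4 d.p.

r = (nΣxy − ΣxΣy) / √[(nΣx² − (Σx)²)(nΣy² − (Σy)²)]
Numerator: 8×6707 − 192×260 = 3736
Denominator: √[(41760 − 36864)(70672 − 67600)] = √[4896 × 3072] = 3878.2099
r = 3736 / 3878.2099 ≈ 0.9633

0.9633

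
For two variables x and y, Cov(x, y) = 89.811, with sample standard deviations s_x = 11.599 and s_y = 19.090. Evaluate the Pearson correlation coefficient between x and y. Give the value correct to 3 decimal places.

r = Cov(x,y) / (s_x · s_y) = 89.811 / (11.599 × 19.090)
  = 89.811 / 221.4249 ≈ 0.406

0.406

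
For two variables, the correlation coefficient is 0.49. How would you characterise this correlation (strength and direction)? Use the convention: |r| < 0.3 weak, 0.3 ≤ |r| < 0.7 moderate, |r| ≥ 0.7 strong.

r = 0.49 > 0 so the relationship is positive.
|r| = 0.49, which falls in the moderate range.

moderate positive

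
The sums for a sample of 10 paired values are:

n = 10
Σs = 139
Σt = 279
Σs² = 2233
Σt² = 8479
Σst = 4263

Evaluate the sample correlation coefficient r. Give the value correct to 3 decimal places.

r = (nΣst − ΣsΣt) / √[(nΣs² − (Σs)²)(nΣt² − (Σt)²)]
Numerator: 10×4263 − 139×279 = 3849
Denominator: √[(22330 − 19321)(84790 − 77841)] = √[3009 × 6949] = 4572.6952
r = 3849 / 4572.6952 ≈ 0.842

0.842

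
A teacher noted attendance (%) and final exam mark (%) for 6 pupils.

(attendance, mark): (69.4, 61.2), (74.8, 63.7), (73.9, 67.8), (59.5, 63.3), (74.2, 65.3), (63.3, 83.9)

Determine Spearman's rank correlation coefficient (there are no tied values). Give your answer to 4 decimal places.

0.0857

Rank attendance: 3, 6, 4, 1, 5, 2
Rank mark: 1, 3, 5, 2, 4, 6
d = rank(attendance) − rank(mark): 2, 3, -1, -1, 1, -4; Σd² = 32
ρ = 1 − 6Σd² / [n(n²−1)] = 1 − 6×32 / (6×35) = 1 − 192/210 ≈ 0.0857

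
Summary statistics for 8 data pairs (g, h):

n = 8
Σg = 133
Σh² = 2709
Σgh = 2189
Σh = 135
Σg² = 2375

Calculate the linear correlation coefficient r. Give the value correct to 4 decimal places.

-0.2084

r = (nΣgh − ΣgΣh) / √[(nΣg² − (Σg)²)(nΣh² − (Σh)²)]
Numerator: 8×2189 − 133×135 = -443
Denominator: √[(19000 − 17689)(21672 − 18225)] = √[1311 × 3447] = 2125.7980
r = -443 / 2125.7980 ≈ -0.2084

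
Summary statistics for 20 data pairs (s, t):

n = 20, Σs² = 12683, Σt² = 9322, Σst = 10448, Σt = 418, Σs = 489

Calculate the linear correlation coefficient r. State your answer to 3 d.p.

0.349

r = (nΣst − ΣsΣt) / √[(nΣs² − (Σs)²)(nΣt² − (Σt)²)]
Numerator: 20×10448 − 489×418 = 4558
Denominator: √[(253660 − 239121)(186440 − 174724)] = √[14539 × 11716] = 13051.3955
r = 4558 / 13051.3955 ≈ 0.349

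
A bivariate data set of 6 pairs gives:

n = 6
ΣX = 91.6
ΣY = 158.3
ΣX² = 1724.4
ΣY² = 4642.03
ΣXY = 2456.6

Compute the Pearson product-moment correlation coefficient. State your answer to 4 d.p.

r = (nΣXY − ΣXΣY) / √[(nΣX² − (ΣX)²)(nΣY² − (ΣY)²)]
Numerator: 6×2456.6 − 91.6×158.3 = 239.32
Denominator: √[(10346.4 − 8390.56)(27852.18 − 25058.89)] = √[1955.84 × 2793.29] = 2337.3550
r = 239.32 / 2337.3550 ≈ 0.1024

0.1024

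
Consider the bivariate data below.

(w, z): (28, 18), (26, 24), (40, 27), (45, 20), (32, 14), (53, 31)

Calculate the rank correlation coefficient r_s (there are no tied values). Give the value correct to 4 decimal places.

0.4857

Rank w: 2, 1, 4, 5, 3, 6
Rank z: 2, 4, 5, 3, 1, 6
d = rank(w) − rank(z): 0, -3, -1, 2, 2, 0; Σd² = 18
ρ = 1 − 6Σd² / [n(n²−1)] = 1 − 6×18 / (6×35) = 1 − 108/210 ≈ 0.4857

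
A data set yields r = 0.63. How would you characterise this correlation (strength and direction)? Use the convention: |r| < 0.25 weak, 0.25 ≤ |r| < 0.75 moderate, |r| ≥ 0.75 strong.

r = 0.63 > 0 so the relationship is positive.
|r| = 0.63, which falls in the moderate range.

moderate positive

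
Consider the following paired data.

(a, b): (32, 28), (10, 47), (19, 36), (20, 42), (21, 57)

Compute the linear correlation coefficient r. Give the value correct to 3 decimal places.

-0.573

n = 5, Σa = 102, Σb = 210, Σa² = 2326, Σb² = 9302, Σab = 4087
nΣab − ΣaΣb = 20435 − 21420 = -985
nΣa² − (Σa)² = 11630 − 10404 = 1226; nΣb² − (Σb)² = 46510 − 44100 = 2410
r = -985 / √(1226 × 2410) = -985 / 1718.9124 ≈ -0.573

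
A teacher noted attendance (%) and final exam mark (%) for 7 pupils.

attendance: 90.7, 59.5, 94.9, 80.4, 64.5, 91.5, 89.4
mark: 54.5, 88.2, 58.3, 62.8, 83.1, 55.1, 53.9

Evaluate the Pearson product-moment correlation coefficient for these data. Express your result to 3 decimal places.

n = 7, Σx = 570.9, Σy = 455.9, Σx² = 47761.77, Σy² = 30939.05, Σxy = 35993.1
nΣxy − ΣxΣy = 251951.7 − 260273.31 = -8321.61
nΣx² − (Σx)² = 334332.39 − 325926.81 = 8405.58; nΣy² − (Σy)² = 216573.35 − 207844.81 = 8728.54
r = -8321.61 / √(8405.58 × 8728.54) = -8321.61 / 8565.5380 ≈ -0.972

-0.972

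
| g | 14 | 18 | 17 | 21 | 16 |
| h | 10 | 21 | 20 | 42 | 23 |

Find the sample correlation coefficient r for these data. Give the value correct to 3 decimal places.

n = 5, Σg = 86, Σh = 116, Σg² = 1506, Σh² = 3234, Σgh = 2108
nΣgh − ΣgΣh = 10540 − 9976 = 564
nΣg² − (Σg)² = 7530 − 7396 = 134; nΣh² − (Σh)² = 16170 − 13456 = 2714
r = 564 / √(134 × 2714) = 564 / 603.0556 ≈ 0.935

0.935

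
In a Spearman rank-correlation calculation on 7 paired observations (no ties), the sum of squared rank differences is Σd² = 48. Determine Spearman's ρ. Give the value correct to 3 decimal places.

0.143

ρ = 1 − 6Σd² / [n(n²−1)] = 1 − 6×48 / (7×48)
  = 1 − 288/336 = 1 − 0.8571 ≈ 0.143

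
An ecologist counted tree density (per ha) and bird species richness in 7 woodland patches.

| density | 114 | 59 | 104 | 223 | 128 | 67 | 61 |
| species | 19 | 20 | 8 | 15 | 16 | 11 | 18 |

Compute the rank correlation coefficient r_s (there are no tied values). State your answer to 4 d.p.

Rank density: 5, 1, 4, 7, 6, 3, 2
Rank species: 6, 7, 1, 3, 4, 2, 5
d = rank(density) − rank(species): -1, -6, 3, 4, 2, 1, -3; Σd² = 76
ρ = 1 − 6Σd² / [n(n²−1)] = 1 − 6×76 / (7×48) = 1 − 456/336 ≈ -0.3571

-0.3571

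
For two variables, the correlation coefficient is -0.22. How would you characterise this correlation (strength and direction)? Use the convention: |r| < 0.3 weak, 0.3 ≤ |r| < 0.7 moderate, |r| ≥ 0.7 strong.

r = -0.22 < 0 so the relationship is negative.
|r| = 0.22, which falls in the weak range.

weak negative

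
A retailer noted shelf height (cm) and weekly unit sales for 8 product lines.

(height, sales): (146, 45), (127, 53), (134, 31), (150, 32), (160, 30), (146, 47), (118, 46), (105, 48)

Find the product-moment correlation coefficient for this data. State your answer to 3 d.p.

n = 8, Σx = 1086, Σy = 332, Σx² = 149766, Σy² = 14348, Σxy = 44385
nΣxy − ΣxΣy = 355080 − 360552 = -5472
nΣx² − (Σx)² = 1198128 − 1179396 = 18732; nΣy² − (Σy)² = 114784 − 110224 = 4560
r = -5472 / √(18732 × 4560) = -5472 / 9242.1816 ≈ -0.592

-0.592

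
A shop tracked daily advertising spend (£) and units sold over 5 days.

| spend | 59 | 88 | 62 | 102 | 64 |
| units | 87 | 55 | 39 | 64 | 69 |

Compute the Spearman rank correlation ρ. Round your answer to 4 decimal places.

Rank spend: 1, 4, 2, 5, 3
Rank units: 5, 2, 1, 3, 4
d = rank(spend) − rank(units): -4, 2, 1, 2, -1; Σd² = 26
ρ = 1 − 6Σd² / [n(n²−1)] = 1 − 6×26 / (5×24) = 1 − 156/120 ≈ -0.3000

-0.3000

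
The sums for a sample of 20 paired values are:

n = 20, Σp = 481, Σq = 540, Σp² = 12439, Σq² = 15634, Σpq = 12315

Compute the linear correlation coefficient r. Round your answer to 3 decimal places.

-0.701

r = (nΣpq − ΣpΣq) / √[(nΣp² − (Σp)²)(nΣq² − (Σq)²)]
Numerator: 20×12315 − 481×540 = -13440
Denominator: √[(248780 − 231361)(312680 − 291600)] = √[17419 × 21080] = 19162.2681
r = -13440 / 19162.2681 ≈ -0.701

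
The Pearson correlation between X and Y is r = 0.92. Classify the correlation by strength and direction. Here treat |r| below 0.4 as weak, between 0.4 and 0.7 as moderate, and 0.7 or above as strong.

r = 0.92 > 0 so the relationship is positive.
|r| = 0.92, which falls in the strong range.

strong positive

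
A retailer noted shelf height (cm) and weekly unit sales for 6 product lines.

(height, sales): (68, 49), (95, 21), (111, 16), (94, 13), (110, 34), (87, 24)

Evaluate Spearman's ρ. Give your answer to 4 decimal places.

Rank height: 1, 4, 6, 3, 5, 2
Rank sales: 6, 3, 2, 1, 5, 4
d = rank(height) − rank(sales): -5, 1, 4, 2, 0, -2; Σd² = 50
ρ = 1 − 6Σd² / [n(n²−1)] = 1 − 6×50 / (6×35) = 1 − 300/210 ≈ -0.4286

-0.4286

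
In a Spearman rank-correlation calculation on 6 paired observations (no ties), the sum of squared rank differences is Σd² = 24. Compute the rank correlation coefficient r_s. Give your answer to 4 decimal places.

ρ = 1 − 6Σd² / [n(n²−1)] = 1 − 6×24 / (6×35)
  = 1 − 144/210 = 1 − 0.68571 ≈ 0.3143

0.3143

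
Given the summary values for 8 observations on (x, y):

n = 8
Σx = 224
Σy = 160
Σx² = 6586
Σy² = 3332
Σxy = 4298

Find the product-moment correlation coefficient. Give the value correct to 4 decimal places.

-0.8940

r = (nΣxy − ΣxΣy) / √[(nΣx² − (Σx)²)(nΣy² − (Σy)²)]
Numerator: 8×4298 − 224×160 = -1456
Denominator: √[(52688 − 50176)(26656 − 25600)] = √[2512 × 1056] = 1628.7026
r = -1456 / 1628.7026 ≈ -0.8940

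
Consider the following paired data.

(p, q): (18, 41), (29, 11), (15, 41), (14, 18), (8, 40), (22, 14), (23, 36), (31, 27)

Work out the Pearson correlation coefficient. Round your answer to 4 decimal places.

n = 8, Σp = 160, Σq = 228, Σp² = 3624, Σq² = 7628, Σpq = 4217
nΣpq − ΣpΣq = 33736 − 36480 = -2744
nΣp² − (Σp)² = 28992 − 25600 = 3392; nΣq² − (Σq)² = 61024 − 51984 = 9040
r = -2744 / √(3392 × 9040) = -2744 / 5537.4796 ≈ -0.4955

-0.4955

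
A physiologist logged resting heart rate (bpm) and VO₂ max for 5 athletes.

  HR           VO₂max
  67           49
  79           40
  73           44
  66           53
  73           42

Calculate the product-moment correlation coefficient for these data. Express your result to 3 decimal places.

-0.943

n = 5, Σx = 358, Σy = 228, Σx² = 25744, Σy² = 10510, Σxy = 16219
nΣxy − ΣxΣy = 81095 − 81624 = -529
nΣx² − (Σx)² = 128720 − 128164 = 556; nΣy² − (Σy)² = 52550 − 51984 = 566
r = -529 / √(556 × 566) = -529 / 560.9777 ≈ -0.943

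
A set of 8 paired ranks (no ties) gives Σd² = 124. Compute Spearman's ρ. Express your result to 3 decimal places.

-0.476

ρ = 1 − 6Σd² / [n(n²−1)] = 1 − 6×124 / (8×63)
  = 1 − 744/504 = 1 − 1.4762 ≈ -0.476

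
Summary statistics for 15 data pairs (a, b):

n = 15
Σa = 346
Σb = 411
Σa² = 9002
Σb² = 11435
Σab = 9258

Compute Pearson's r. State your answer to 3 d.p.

r = (nΣab − ΣaΣb) / √[(nΣa² − (Σa)²)(nΣb² − (Σb)²)]
Numerator: 15×9258 − 346×411 = -3336
Denominator: √[(135030 − 119716)(171525 − 168921)] = √[15314 × 2604] = 6314.8758
r = -3336 / 6314.8758 ≈ -0.528

-0.528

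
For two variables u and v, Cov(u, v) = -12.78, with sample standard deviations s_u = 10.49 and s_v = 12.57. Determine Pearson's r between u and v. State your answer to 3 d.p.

-0.097

r = Cov(u,v) / (s_u · s_v) = -12.78 / (10.49 × 12.57)
  = -12.78 / 131.8593 ≈ -0.097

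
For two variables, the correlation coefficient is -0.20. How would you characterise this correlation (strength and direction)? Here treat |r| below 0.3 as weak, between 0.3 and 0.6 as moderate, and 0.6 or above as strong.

weak negative

r = -0.20 < 0 so the relationship is negative.
|r| = 0.20, which falls in the weak range.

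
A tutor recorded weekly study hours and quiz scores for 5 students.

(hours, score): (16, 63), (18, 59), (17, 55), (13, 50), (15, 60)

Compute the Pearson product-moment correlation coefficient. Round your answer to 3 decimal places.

n = 5, Σx = 79, Σy = 287, Σx² = 1263, Σy² = 16575, Σxy = 4555
nΣxy − ΣxΣy = 22775 − 22673 = 102
nΣx² − (Σx)² = 6315 − 6241 = 74; nΣy² − (Σy)² = 82875 − 82369 = 506
r = 102 / √(74 × 506) = 102 / 193.5045 ≈ 0.527

0.527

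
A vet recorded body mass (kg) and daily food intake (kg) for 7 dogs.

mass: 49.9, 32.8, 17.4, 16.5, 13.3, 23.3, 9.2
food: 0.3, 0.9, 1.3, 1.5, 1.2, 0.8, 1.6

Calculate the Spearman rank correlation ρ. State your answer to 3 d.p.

-0.857

Rank mass: 7, 6, 4, 3, 2, 5, 1
Rank food: 1, 3, 5, 6, 4, 2, 7
d = rank(mass) − rank(food): 6, 3, -1, -3, -2, 3, -6; Σd² = 104
ρ = 1 − 6Σd² / [n(n²−1)] = 1 − 6×104 / (7×48) = 1 − 624/336 ≈ -0.857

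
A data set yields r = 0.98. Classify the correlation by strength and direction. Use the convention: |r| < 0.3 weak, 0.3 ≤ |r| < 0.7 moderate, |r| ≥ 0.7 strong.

r = 0.98 > 0 so the relationship is positive.
|r| = 0.98, which falls in the strong range.

strong positive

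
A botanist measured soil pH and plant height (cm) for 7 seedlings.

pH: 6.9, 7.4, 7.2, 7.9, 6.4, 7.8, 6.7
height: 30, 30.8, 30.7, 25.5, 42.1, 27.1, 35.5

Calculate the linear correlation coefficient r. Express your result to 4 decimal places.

-0.9093

n = 7, Σx = 50.3, Σy = 221.7, Σx² = 363.31, Σy² = 7208.45, Σxy = 1576.08
nΣxy − ΣxΣy = 11032.56 − 11151.51 = -118.95
nΣx² − (Σx)² = 2543.17 − 2530.09 = 13.08; nΣy² − (Σy)² = 50459.15 − 49150.89 = 1308.26
r = -118.95 / √(13.08 × 1308.26) = -118.95 / 130.8130 ≈ -0.9093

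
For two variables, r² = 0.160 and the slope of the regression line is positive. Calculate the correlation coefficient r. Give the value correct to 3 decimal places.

0.400

|r| = √0.160 = 0.400
The association is positive, so r = 0.400.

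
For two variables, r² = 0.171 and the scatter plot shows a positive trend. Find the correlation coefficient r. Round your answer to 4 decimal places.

0.4135

|r| = √0.171 = 0.4135
The association is positive, so r = 0.4135.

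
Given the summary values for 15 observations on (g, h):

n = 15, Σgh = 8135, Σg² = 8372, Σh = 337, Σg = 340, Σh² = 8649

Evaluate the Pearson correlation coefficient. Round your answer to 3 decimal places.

0.586

r = (nΣgh − ΣgΣh) / √[(nΣg² − (Σg)²)(nΣh² − (Σh)²)]
Numerator: 15×8135 − 340×337 = 7445
Denominator: √[(125580 − 115600)(129735 − 113569)] = √[9980 × 16166] = 12701.8377
r = 7445 / 12701.8377 ≈ 0.586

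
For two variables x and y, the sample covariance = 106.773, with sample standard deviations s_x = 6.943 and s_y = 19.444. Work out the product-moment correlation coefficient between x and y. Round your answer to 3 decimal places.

r = Cov(x,y) / (s_x · s_y) = 106.773 / (6.943 × 19.444)
  = 106.773 / 134.9997 ≈ 0.791

0.791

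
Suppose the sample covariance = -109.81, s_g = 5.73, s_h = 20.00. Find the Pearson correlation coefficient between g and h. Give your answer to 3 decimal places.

r = Cov(g,h) / (s_g · s_h) = -109.81 / (5.73 × 20.00)
  = -109.81 / 114.6000 ≈ -0.958

-0.958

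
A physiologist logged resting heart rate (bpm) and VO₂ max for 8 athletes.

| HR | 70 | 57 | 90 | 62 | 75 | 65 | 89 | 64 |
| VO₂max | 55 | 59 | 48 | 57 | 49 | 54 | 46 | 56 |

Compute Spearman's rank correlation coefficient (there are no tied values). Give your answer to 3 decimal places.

-0.952

Rank HR: 5, 1, 8, 2, 6, 4, 7, 3
Rank VO₂max: 5, 8, 2, 7, 3, 4, 1, 6
d = rank(HR) − rank(VO₂max): 0, -7, 6, -5, 3, 0, 6, -3; Σd² = 164
ρ = 1 − 6Σd² / [n(n²−1)] = 1 − 6×164 / (8×63) = 1 − 984/504 ≈ -0.952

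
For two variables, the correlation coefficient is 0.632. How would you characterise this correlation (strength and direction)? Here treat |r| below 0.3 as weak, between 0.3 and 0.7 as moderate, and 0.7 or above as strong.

r = 0.632 > 0 so the relationship is positive.
|r| = 0.632, which falls in the moderate range.

moderate positive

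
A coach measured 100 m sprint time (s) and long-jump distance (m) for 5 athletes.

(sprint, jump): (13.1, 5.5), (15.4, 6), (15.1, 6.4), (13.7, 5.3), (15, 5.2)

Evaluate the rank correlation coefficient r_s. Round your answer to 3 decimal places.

0.500

Rank sprint: 1, 5, 4, 2, 3
Rank jump: 3, 4, 5, 2, 1
d = rank(sprint) − rank(jump): -2, 1, -1, 0, 2; Σd² = 10
ρ = 1 − 6Σd² / [n(n²−1)] = 1 − 6×10 / (5×24) = 1 − 60/120 ≈ 0.500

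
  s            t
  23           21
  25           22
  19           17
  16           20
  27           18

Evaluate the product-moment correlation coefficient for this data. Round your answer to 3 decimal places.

0.162

n = 5, Σs = 110, Σt = 98, Σs² = 2500, Σt² = 1938, Σst = 2162
nΣst − ΣsΣt = 10810 − 10780 = 30
nΣs² − (Σs)² = 12500 − 12100 = 400; nΣt² − (Σt)² = 9690 − 9604 = 86
r = 30 / √(400 × 86) = 30 / 185.4724 ≈ 0.162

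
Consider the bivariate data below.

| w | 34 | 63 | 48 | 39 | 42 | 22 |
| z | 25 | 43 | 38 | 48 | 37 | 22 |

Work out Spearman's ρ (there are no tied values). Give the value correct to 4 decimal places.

0.6571

Rank w: 2, 6, 5, 3, 4, 1
Rank z: 2, 5, 4, 6, 3, 1
d = rank(w) − rank(z): 0, 1, 1, -3, 1, 0; Σd² = 12
ρ = 1 − 6Σd² / [n(n²−1)] = 1 − 6×12 / (6×35) = 1 − 72/210 ≈ 0.6571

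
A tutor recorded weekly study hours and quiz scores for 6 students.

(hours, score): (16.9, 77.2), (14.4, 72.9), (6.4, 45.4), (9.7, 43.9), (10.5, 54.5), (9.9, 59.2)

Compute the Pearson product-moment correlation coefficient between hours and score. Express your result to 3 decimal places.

0.923

n = 6, Σx = 67.8, Σy = 353.1, Σx² = 836.28, Σy² = 21737.51, Σxy = 4229.16
nΣxy − ΣxΣy = 25374.96 − 23940.18 = 1434.78
nΣx² − (Σx)² = 5017.68 − 4596.84 = 420.84; nΣy² − (Σy)² = 130425.06 − 124679.61 = 5745.45
r = 1434.78 / √(420.84 × 5745.45) = 1434.78 / 1554.9647 ≈ 0.923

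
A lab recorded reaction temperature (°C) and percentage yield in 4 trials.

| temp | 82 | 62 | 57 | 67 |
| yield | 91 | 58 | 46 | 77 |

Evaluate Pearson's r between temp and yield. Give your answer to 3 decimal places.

0.951

n = 4, Σx = 268, Σy = 272, Σx² = 18306, Σy² = 19690, Σxy = 18839
nΣxy − ΣxΣy = 75356 − 72896 = 2460
nΣx² − (Σx)² = 73224 − 71824 = 1400; nΣy² − (Σy)² = 78760 − 73984 = 4776
r = 2460 / √(1400 × 4776) = 2460 / 2585.8074 ≈ 0.951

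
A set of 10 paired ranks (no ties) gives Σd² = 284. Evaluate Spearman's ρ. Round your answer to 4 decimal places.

-0.7212

ρ = 1 − 6Σd² / [n(n²−1)] = 1 − 6×284 / (10×99)
  = 1 − 1704/990 = 1 − 1.72121 ≈ -0.7212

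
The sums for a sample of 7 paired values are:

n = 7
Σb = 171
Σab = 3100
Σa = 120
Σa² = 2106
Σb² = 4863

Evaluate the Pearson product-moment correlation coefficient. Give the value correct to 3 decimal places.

r = (nΣab − ΣaΣb) / √[(nΣa² − (Σa)²)(nΣb² − (Σb)²)]
Numerator: 7×3100 − 120×171 = 1180
Denominator: √[(14742 − 14400)(34041 − 29241)] = √[342 × 4800] = 1281.2494
r = 1180 / 1281.2494 ≈ 0.921

0.921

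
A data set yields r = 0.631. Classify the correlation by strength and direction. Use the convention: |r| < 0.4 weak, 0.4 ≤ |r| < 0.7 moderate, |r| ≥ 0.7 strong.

r = 0.631 > 0 so the relationship is positive.
|r| = 0.631, which falls in the moderate range.

moderate positive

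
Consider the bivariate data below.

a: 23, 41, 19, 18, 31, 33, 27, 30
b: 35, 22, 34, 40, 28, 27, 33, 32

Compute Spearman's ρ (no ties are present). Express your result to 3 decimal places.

-0.976

Rank a: 3, 8, 2, 1, 6, 7, 4, 5
Rank b: 7, 1, 6, 8, 3, 2, 5, 4
d = rank(a) − rank(b): -4, 7, -4, -7, 3, 5, -1, 1; Σd² = 166
ρ = 1 − 6Σd² / [n(n²−1)] = 1 − 6×166 / (8×63) = 1 − 996/504 ≈ -0.976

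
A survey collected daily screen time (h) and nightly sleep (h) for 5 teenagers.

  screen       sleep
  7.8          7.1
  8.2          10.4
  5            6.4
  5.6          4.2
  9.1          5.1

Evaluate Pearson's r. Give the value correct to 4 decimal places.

n = 5, Σx = 35.7, Σy = 33.2, Σx² = 267.25, Σy² = 243.18, Σxy = 242.59
nΣxy − ΣxΣy = 1212.95 − 1185.24 = 27.71
nΣx² − (Σx)² = 1336.25 − 1274.49 = 61.76; nΣy² − (Σy)² = 1215.9 − 1102.24 = 113.66
r = 27.71 / √(61.76 × 113.66) = 27.71 / 83.7833 ≈ 0.3307

0.3307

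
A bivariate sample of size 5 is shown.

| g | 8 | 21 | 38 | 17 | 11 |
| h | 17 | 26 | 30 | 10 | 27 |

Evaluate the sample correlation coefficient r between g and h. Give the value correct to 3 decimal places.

n = 5, Σg = 95, Σh = 110, Σg² = 2359, Σh² = 2694, Σgh = 2289
nΣgh − ΣgΣh = 11445 − 10450 = 995
nΣg² − (Σg)² = 11795 − 9025 = 2770; nΣh² − (Σh)² = 13470 − 12100 = 1370
r = 995 / √(2770 × 1370) = 995 / 1948.0503 ≈ 0.511

0.511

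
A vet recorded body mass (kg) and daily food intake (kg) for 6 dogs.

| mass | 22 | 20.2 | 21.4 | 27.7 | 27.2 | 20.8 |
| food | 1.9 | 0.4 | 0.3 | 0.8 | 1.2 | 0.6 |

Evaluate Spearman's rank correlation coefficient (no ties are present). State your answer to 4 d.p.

Rank mass: 4, 1, 3, 6, 5, 2
Rank food: 6, 2, 1, 4, 5, 3
d = rank(mass) − rank(food): -2, -1, 2, 2, 0, -1; Σd² = 14
ρ = 1 − 6Σd² / [n(n²−1)] = 1 − 6×14 / (6×35) = 1 − 84/210 ≈ 0.6000

0.6000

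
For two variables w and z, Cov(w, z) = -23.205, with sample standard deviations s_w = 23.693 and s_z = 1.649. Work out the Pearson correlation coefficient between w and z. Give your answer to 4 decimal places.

-0.5939

r = Cov(w,z) / (s_w · s_z) = -23.205 / (23.693 × 1.649)
  = -23.205 / 39.0698 ≈ -0.5939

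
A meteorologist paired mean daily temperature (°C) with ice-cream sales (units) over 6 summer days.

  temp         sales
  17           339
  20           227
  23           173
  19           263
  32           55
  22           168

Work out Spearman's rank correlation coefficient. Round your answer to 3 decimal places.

-0.943

Rank temp: 1, 3, 5, 2, 6, 4
Rank sales: 6, 4, 3, 5, 1, 2
d = rank(temp) − rank(sales): -5, -1, 2, -3, 5, 2; Σd² = 68
ρ = 1 − 6Σd² / [n(n²−1)] = 1 − 6×68 / (6×35) = 1 − 408/210 ≈ -0.943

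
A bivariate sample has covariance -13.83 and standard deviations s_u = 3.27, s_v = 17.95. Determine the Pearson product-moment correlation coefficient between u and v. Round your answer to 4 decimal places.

-0.2356

r = Cov(u,v) / (s_u · s_v) = -13.83 / (3.27 × 17.95)
  = -13.83 / 58.6965 ≈ -0.2356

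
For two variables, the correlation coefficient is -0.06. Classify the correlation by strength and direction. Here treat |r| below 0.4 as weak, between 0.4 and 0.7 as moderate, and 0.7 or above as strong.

r = -0.06 < 0 so the relationship is negative.
|r| = 0.06, which falls in the weak range.

weak negative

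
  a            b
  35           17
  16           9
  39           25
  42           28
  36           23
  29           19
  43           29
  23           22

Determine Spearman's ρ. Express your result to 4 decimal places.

Rank a: 4, 1, 6, 7, 5, 3, 8, 2
Rank b: 2, 1, 6, 7, 5, 3, 8, 4
d = rank(a) − rank(b): 2, 0, 0, 0, 0, 0, 0, -2; Σd² = 8
ρ = 1 − 6Σd² / [n(n²−1)] = 1 − 6×8 / (8×63) = 1 − 48/504 ≈ 0.9048

0.9048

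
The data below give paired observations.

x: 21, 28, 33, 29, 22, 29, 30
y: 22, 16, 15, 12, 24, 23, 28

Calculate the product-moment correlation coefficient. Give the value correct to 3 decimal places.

-0.347

n = 7, Σx = 192, Σy = 140, Σx² = 5380, Σy² = 2998, Σxy = 3788
nΣxy − ΣxΣy = 26516 − 26880 = -364
nΣx² − (Σx)² = 37660 − 36864 = 796; nΣy² − (Σy)² = 20986 − 19600 = 1386
r = -364 / √(796 × 1386) = -364 / 1050.3599 ≈ -0.347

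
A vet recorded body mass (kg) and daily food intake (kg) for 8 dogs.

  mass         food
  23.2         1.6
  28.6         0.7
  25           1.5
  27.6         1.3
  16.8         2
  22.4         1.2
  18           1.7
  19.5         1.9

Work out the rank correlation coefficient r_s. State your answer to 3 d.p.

Rank mass: 5, 8, 6, 7, 1, 4, 2, 3
Rank food: 5, 1, 4, 3, 8, 2, 6, 7
d = rank(mass) − rank(food): 0, 7, 2, 4, -7, 2, -4, -4; Σd² = 154
ρ = 1 − 6Σd² / [n(n²−1)] = 1 − 6×154 / (8×63) = 1 − 924/504 ≈ -0.833

-0.833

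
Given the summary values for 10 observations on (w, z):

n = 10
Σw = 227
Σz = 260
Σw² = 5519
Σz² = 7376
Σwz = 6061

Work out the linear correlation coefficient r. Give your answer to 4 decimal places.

r = (nΣwz − ΣwΣz) / √[(nΣw² − (Σw)²)(nΣz² − (Σz)²)]
Numerator: 10×6061 − 227×260 = 1590
Denominator: √[(55190 − 51529)(73760 − 67600)] = √[3661 × 6160] = 4748.8693
r = 1590 / 4748.8693 ≈ 0.3348

0.3348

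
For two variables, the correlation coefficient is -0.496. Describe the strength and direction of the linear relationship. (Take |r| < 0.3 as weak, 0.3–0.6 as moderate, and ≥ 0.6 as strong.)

r = -0.496 < 0 so the relationship is negative.
|r| = 0.496, which falls in the moderate range.

moderate negative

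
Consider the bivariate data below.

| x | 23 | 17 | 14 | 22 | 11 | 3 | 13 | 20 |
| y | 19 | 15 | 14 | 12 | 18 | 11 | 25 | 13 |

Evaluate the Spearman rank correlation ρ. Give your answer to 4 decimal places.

0.0952

Rank x: 8, 5, 4, 7, 2, 1, 3, 6
Rank y: 7, 5, 4, 2, 6, 1, 8, 3
d = rank(x) − rank(y): 1, 0, 0, 5, -4, 0, -5, 3; Σd² = 76
ρ = 1 − 6Σd² / [n(n²−1)] = 1 − 6×76 / (8×63) = 1 − 456/504 ≈ 0.0952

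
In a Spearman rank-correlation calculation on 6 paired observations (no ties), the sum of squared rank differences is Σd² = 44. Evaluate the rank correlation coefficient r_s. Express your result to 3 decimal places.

-0.257

ρ = 1 − 6Σd² / [n(n²−1)] = 1 − 6×44 / (6×35)
  = 1 − 264/210 = 1 − 1.2571 ≈ -0.257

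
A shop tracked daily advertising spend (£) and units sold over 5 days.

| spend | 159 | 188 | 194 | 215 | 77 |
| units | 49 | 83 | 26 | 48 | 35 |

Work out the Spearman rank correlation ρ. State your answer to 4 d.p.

Rank spend: 2, 3, 4, 5, 1
Rank units: 4, 5, 1, 3, 2
d = rank(spend) − rank(units): -2, -2, 3, 2, -1; Σd² = 22
ρ = 1 − 6Σd² / [n(n²−1)] = 1 − 6×22 / (5×24) = 1 − 132/120 ≈ -0.1000

-0.1000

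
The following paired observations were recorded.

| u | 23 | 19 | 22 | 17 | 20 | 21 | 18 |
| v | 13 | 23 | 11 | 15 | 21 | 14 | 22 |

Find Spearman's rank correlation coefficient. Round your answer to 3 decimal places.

Rank u: 7, 3, 6, 1, 4, 5, 2
Rank v: 2, 7, 1, 4, 5, 3, 6
d = rank(u) − rank(v): 5, -4, 5, -3, -1, 2, -4; Σd² = 96
ρ = 1 − 6Σd² / [n(n²−1)] = 1 − 6×96 / (7×48) = 1 − 576/336 ≈ -0.714

-0.714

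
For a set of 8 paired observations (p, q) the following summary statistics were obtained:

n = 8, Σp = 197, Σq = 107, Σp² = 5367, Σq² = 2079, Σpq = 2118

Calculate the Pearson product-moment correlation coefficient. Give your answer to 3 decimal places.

-0.894

r = (nΣpq − ΣpΣq) / √[(nΣp² − (Σp)²)(nΣq² − (Σq)²)]
Numerator: 8×2118 − 197×107 = -4135
Denominator: √[(42936 − 38809)(16632 − 11449)] = √[4127 × 5183] = 4624.9585
r = -4135 / 4624.9585 ≈ -0.894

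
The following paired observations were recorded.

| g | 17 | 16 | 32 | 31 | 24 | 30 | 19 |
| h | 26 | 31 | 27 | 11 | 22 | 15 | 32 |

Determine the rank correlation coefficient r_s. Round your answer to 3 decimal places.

Rank g: 2, 1, 7, 6, 4, 5, 3
Rank h: 4, 6, 5, 1, 3, 2, 7
d = rank(g) − rank(h): -2, -5, 2, 5, 1, 3, -4; Σd² = 84
ρ = 1 − 6Σd² / [n(n²−1)] = 1 − 6×84 / (7×48) = 1 − 504/336 ≈ -0.500

-0.500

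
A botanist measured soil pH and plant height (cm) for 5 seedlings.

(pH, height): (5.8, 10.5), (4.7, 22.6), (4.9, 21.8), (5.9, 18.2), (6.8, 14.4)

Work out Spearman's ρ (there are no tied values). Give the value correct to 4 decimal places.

-0.7000

Rank pH: 3, 1, 2, 4, 5
Rank height: 1, 5, 4, 3, 2
d = rank(pH) − rank(height): 2, -4, -2, 1, 3; Σd² = 34
ρ = 1 − 6Σd² / [n(n²−1)] = 1 − 6×34 / (5×24) = 1 − 204/120 ≈ -0.7000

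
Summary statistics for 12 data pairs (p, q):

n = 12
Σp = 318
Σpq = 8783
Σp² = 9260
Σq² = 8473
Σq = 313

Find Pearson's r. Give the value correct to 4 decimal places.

r = (nΣpq − ΣpΣq) / √[(nΣp² − (Σp)²)(nΣq² − (Σq)²)]
Numerator: 12×8783 − 318×313 = 5862
Denominator: √[(111120 − 101124)(101676 − 97969)] = √[9996 × 3707] = 6087.2960
r = 5862 / 6087.2960 ≈ 0.9630

0.9630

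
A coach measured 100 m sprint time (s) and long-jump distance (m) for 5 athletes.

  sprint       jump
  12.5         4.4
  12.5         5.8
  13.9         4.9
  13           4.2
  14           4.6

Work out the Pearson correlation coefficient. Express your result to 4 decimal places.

n = 5, Σx = 65.9, Σy = 23.9, Σx² = 870.71, Σy² = 115.81, Σxy = 314.61
nΣxy − ΣxΣy = 1573.05 − 1575.01 = -1.96
nΣx² − (Σx)² = 4353.55 − 4342.81 = 10.74; nΣy² − (Σy)² = 579.05 − 571.21 = 7.84
r = -1.96 / √(10.74 × 7.84) = -1.96 / 9.1761 ≈ -0.2136

-0.2136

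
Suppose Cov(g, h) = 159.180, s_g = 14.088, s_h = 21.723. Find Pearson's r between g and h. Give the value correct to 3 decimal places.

r = Cov(g,h) / (s_g · s_h) = 159.180 / (14.088 × 21.723)
  = 159.180 / 306.0336 ≈ 0.520

0.520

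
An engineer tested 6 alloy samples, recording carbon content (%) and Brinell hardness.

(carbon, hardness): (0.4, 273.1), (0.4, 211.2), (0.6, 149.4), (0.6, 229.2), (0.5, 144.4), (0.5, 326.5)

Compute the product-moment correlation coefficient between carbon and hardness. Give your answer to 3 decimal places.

n = 6, Σx = 3, Σy = 1333.8, Σx² = 1.54, Σy² = 321495.66, Σxy = 656.33
nΣxy − ΣxΣy = 3937.98 − 4001.4 = -63.42
nΣx² − (Σx)² = 9.24 − 9 = 0.24; nΣy² − (Σy)² = 1928973.96 − 1779022.44 = 149951.52
r = -63.42 / √(0.24 × 149951.52) = -63.42 / 189.7060 ≈ -0.334

-0.334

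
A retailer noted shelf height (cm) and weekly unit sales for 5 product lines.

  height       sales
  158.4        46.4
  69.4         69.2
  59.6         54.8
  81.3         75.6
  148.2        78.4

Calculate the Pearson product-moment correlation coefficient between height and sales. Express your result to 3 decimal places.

-0.138

n = 5, Σx = 516.9, Σy = 324.4, Σx² = 62032.01, Σy² = 21806.56, Σxy = 33183.48
nΣxy − ΣxΣy = 165917.4 − 167682.36 = -1764.96
nΣx² − (Σx)² = 310160.05 − 267185.61 = 42974.44; nΣy² − (Σy)² = 109032.8 − 105235.36 = 3797.44
r = -1764.96 / √(42974.44 × 3797.44) = -1764.96 / 12774.6960 ≈ -0.138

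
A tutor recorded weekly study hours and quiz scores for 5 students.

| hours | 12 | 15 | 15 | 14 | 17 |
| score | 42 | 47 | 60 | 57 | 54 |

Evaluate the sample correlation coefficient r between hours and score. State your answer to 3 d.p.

n = 5, Σx = 73, Σy = 260, Σx² = 1079, Σy² = 13738, Σxy = 3825
nΣxy − ΣxΣy = 19125 − 18980 = 145
nΣx² − (Σx)² = 5395 − 5329 = 66; nΣy² − (Σy)² = 68690 − 67600 = 1090
r = 145 / √(66 × 1090) = 145 / 268.2163 ≈ 0.541

0.541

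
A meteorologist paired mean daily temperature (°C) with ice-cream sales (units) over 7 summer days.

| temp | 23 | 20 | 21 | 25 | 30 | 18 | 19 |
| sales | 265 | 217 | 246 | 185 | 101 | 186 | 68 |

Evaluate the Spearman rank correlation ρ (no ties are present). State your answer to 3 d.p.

0.000

Rank temp: 5, 3, 4, 6, 7, 1, 2
Rank sales: 7, 5, 6, 3, 2, 4, 1
d = rank(temp) − rank(sales): -2, -2, -2, 3, 5, -3, 1; Σd² = 56
ρ = 1 − 6Σd² / [n(n²−1)] = 1 − 6×56 / (7×48) = 1 − 336/336 ≈ 0.000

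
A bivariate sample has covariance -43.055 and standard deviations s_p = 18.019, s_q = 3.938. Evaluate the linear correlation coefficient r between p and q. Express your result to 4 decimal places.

r = Cov(p,q) / (s_p · s_q) = -43.055 / (18.019 × 3.938)
  = -43.055 / 70.9588 ≈ -0.6068

-0.6068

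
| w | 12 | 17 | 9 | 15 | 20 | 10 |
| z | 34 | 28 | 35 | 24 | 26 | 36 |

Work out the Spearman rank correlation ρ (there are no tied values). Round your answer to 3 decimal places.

Rank w: 3, 5, 1, 4, 6, 2
Rank z: 4, 3, 5, 1, 2, 6
d = rank(w) − rank(z): -1, 2, -4, 3, 4, -4; Σd² = 62
ρ = 1 − 6Σd² / [n(n²−1)] = 1 − 6×62 / (6×35) = 1 − 372/210 ≈ -0.771

-0.771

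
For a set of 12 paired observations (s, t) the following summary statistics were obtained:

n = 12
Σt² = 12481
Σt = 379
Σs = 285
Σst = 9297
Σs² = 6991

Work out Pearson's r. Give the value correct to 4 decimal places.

r = (nΣst − ΣsΣt) / √[(nΣs² − (Σs)²)(nΣt² − (Σt)²)]
Numerator: 12×9297 − 285×379 = 3549
Denominator: √[(83892 − 81225)(149772 − 143641)] = √[2667 × 6131] = 4043.6836
r = 3549 / 4043.6836 ≈ 0.8777

0.8777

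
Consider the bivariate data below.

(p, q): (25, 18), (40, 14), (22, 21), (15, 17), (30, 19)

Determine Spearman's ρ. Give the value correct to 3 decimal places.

-0.300

Rank p: 3, 5, 2, 1, 4
Rank q: 3, 1, 5, 2, 4
d = rank(p) − rank(q): 0, 4, -3, -1, 0; Σd² = 26
ρ = 1 − 6Σd² / [n(n²−1)] = 1 − 6×26 / (5×24) = 1 − 156/120 ≈ -0.300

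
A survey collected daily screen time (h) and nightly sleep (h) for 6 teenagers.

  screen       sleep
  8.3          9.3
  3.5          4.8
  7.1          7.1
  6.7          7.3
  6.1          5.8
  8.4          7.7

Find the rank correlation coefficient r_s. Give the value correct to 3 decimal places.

0.886

Rank screen: 5, 1, 4, 3, 2, 6
Rank sleep: 6, 1, 3, 4, 2, 5
d = rank(screen) − rank(sleep): -1, 0, 1, -1, 0, 1; Σd² = 4
ρ = 1 − 6Σd² / [n(n²−1)] = 1 − 6×4 / (6×35) = 1 − 24/210 ≈ 0.886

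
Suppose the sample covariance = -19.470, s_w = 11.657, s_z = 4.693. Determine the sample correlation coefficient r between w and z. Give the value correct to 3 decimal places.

r = Cov(w,z) / (s_w · s_z) = -19.470 / (11.657 × 4.693)
  = -19.470 / 54.7063 ≈ -0.356

-0.356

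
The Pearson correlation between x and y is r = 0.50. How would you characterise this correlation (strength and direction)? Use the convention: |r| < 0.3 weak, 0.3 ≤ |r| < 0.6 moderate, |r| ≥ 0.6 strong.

moderate positive

r = 0.50 > 0 so the relationship is positive.
|r| = 0.50, which falls in the moderate range.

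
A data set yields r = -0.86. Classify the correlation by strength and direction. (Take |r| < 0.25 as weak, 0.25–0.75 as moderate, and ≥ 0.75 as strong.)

strong negative

r = -0.86 < 0 so the relationship is negative.
|r| = 0.86, which falls in the strong range.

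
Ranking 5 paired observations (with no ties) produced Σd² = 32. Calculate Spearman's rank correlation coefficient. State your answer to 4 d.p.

ρ = 1 − 6Σd² / [n(n²−1)] = 1 − 6×32 / (5×24)
  = 1 − 192/120 = 1 − 1.60000 ≈ -0.6000

-0.6000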